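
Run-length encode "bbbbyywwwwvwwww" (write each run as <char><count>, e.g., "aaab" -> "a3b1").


Input: 'bbbbyywwwwvwwww'
Operation: identify consecutive runs
Runs: 'bbbb' -> b4, 'yy' -> y2, 'wwww' -> w4, 'v' -> v1, 'wwww' -> w4
Encoded: b4y2w4v1w4


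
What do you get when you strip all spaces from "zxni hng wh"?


Input string: 'zxni hng wh'
Operation: remove all spaces
Words: 'zxni', 'hng', 'wh'
Join without spaces: zxnihngwh


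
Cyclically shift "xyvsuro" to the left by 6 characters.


Input: 'xyvsuro', shift = 6
Operation: split at index 6 and swap parts
Front part s[0:6] = 'xyvsur'
Back part s[6:] = 'o'
Rotated = back + front = 'o' + 'xyvsur'
Result: oxyvsur


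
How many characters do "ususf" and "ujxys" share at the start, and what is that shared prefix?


String 1: 'ususf'
String 2: 'ujxys'
Compare position by position:
pos 0: 'u' vs 'u' match
pos 1: 's' vs 'j' differ -> stop
Longest common prefix: "u" (length 1)


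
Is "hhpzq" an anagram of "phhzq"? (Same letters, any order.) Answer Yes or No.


String 1: 'phhzq' -> sorted: 'hhpqz'
String 2: 'hhpzq' -> sorted: 'hhpqz'
Compare sorted forms: 'hhpqz' == 'hhpqz'
Anagram: Yes


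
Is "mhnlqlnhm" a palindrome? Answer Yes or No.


Input string: 'mhnlqlnhm'
Reversed: 'mhnlqlnhm'
Compare pairs: s[0]='m' vs s[8]='m' (match), s[1]='h' vs s[7]='h' (match), s[2]='n' vs s[6]='n' (match), s[3]='l' vs s[5]='l' (match)
Palindrome: Yes


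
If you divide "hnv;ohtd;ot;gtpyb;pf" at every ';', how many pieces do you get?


Input string: 'hnv;ohtd;ot;gtpyb;pf'
Delimiter: ';'
Split result: 'hnv', 'ohtd', 'ot', 'gtpyb', 'pf'
Number of parts: 5


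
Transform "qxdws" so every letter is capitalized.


Input string: 'qxdws'
Operation: convert each letter to uppercase
Mapping: 'q'->'Q', 'x'->'X', 'd'->'D', 'w'->'W', 's'->'S'
Result: QXDWS


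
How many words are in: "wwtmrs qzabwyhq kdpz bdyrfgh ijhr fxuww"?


Input string: 'wwtmrs qzabwyhq kdpz bdyrfgh ijhr fxuww'
Operation: split by spaces
Words found: 'wwtmrs', 'qzabwyhq', 'kdpz', 'bdyrfgh', 'ijhr', 'fxuww'
Word count: 6


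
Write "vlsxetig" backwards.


Input string: 'vlsxetig'
Operation: reverse character order
Original order: 'v' -> 'l' -> 's' -> 'x' -> 'e' -> 't' -> 'i' -> 'g'
Reversed order: 'g' -> 'i' -> 't' -> 'e' -> 'x' -> 's' -> 'l' -> 'v'
Result: gitexslv


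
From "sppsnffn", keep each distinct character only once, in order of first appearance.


Input: 'sppsnffn'
Operation: keep first occurrence of each character
Scan: s[0]='s' new -> keep; s[1]='p' new -> keep; s[2]='p' seen -> skip; s[3]='s' seen -> skip; s[4]='n' new -> keep; s[5]='f' new -> keep; s[6]='f' seen -> skip; s[7]='n' seen -> skip
Result: spnf


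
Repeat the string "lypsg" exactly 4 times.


Input string: 'lypsg'
Operation: repeat 4 times
Concatenation: 'lypsg' + 'lypsg' + 'lypsg' + 'lypsg'
Result: lypsglypsglypsglypsg


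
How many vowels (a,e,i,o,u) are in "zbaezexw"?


Input string: 'zbaezexw'
Operation: count vowels (a, e, i, o, u)
Scan: s[0]='z', s[1]='b', s[2]='a' (vowel), s[3]='e' (vowel), s[4]='z', s[5]='e' (vowel), s[6]='x', s[7]='w'
Vowels found: 3
Result: 3


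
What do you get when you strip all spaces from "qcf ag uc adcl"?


Input string: 'qcf ag uc adcl'
Operation: remove all spaces
Words: 'qcf', 'ag', 'uc', 'adcl'
Join without spaces: qcfagucadcl


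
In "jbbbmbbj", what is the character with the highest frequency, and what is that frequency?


Input: 'jbbbmbbj'
Operation: tally each character
Counts: 'b':5, 'j':2, 'm':1
Maximum: 'b' appears 5 times


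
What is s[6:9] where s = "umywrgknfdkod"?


Input string: 'umywrgknfdkod'
Operation: slice [6:9]
Extract characters: s[6]='k', s[7]='n', s[8]='f'
Result: knf


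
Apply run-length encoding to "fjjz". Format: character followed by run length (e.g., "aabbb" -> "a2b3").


Input: 'fjjz'
Operation: identify consecutive runs
Runs: 'f' -> f1, 'jj' -> j2, 'z' -> z1
Encoded: f1j2z1


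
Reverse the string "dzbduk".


Input string: 'dzbduk'
Operation: reverse character order
Original order: 'd' -> 'z' -> 'b' -> 'd' -> 'u' -> 'k'
Reversed order: 'k' -> 'u' -> 'd' -> 'b' -> 'z' -> 'd'
Result: kudbzd


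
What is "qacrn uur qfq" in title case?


Input string: 'qacrn uur qfq'
Operation: capitalize first letter of each word
Word transformations: 'qacrn'->'Qacrn', 'uur'->'Uur', 'qfq'->'Qfq'
Result: Qacrn Uur Qfq


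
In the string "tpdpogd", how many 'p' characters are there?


Input string: 'tpdpogd'
Target character: 'p'
Scan each position: s[1]='p', s[3]='p'
Matches found at indices: 1, 3
Total: 2


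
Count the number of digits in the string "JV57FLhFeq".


Input string: 'JV57FLhFeq'
Operation: count digit characters (0-9)
Scan: 'J', 'V', '5'(digit), '7'(digit), 'F', 'L', 'h', 'F', 'e', 'q'
Digits found: 2
Result: 2


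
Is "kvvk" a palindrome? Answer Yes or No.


Input string: 'kvvk'
Reversed: 'kvvk'
Compare pairs: s[0]='k' vs s[3]='k' (match), s[1]='v' vs s[2]='v' (match)
Palindrome: Yes


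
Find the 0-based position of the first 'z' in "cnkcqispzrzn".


Input string: 'cnkcqispzrzn'
Target: 'z'
Scanning left to right: s[0]='c', s[1]='n', s[2]='k', s[3]='c', s[4]='q', s[5]='i', s[6]='s', s[7]='p', s[8]='z'
First match at index: 8


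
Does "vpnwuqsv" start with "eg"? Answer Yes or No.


Input string: 'vpnwuqsv'
Prefix to check: 'eg'
First 2 characters of input: 'vp'
Match: False
Result: No


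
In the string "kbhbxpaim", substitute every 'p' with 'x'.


Input string: 'kbhbxpaim'
Operation: replace 'p' with 'x'
Positions of 'p': 5
After replacement: kbhbxxaim


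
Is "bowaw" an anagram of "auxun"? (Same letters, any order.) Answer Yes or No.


String 1: 'auxun' -> sorted: 'anuux'
String 2: 'bowaw' -> sorted: 'aboww'
Compare sorted forms: 'anuux' != 'aboww'
Anagram: No


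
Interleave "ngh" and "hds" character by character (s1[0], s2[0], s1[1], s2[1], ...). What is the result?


String 1: 'ngh'
String 2: 'hds'
Operation: alternate characters
Pairs: 'n'+'h', 'g'+'d', 'h'+'s'
Result: nhgdhs


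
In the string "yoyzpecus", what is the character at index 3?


Input string: 'yoyzpecus'
Operation: get character at index 3
Index mapping: s[0]='y', s[1]='o', s[2]='y', s[3]='z'
Result: 'z'


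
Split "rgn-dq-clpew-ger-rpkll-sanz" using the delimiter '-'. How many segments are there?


Input string: 'rgn-dq-clpew-ger-rpkll-sanz'
Delimiter: '-'
Split result: 'rgn', 'dq', 'clpew', 'ger', 'rpkll', 'sanz'
Number of parts: 6


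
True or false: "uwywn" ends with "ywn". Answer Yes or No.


Input string: 'uwywn'
Suffix to check: 'ywn'
Last 3 characters of input: 'ywn'
Match: True
Result: Yes


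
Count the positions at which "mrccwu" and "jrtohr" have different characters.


String 1: 'mrccwu'
String 2: 'jrtohr'
Compare each position: pos 0: 'm'!='j', pos 1: 'r'=='r', pos 2: 'c'!='t', pos 3: 'c'!='o', pos 4: 'w'!='h', pos 5: 'u'!='r'
Differing positions: 5
Hamming distance: 5


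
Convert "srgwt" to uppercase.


Input string: 'srgwt'
Operation: convert each letter to uppercase
Mapping: 's'->'S', 'r'->'R', 'g'->'G', 'w'->'W', 't'->'T'
Result: SRGWT


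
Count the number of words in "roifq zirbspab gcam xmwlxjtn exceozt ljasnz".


Input string: 'roifq zirbspab gcam xmwlxjtn exceozt ljasnz'
Operation: split by spaces
Words found: 'roifq', 'zirbspab', 'gcam', 'xmwlxjtn', 'exceozt', 'ljasnz'
Word count: 6


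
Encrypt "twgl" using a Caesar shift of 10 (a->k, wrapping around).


Input: 'twgl', shift = 10
Operation: for each letter, (position + 10) mod 26
Mapping: 't'(19+10=29, 29 mod 26=3)->'d', 'w'(22+10=32, 32 mod 26=6)->'g', 'g'(6+10=16)->'q', 'l'(11+10=21)->'v'
Result: dgqv


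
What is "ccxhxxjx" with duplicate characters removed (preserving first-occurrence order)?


Input: 'ccxhxxjx'
Operation: keep first occurrence of each character
Scan: s[0]='c' new -> keep; s[1]='c' seen -> skip; s[2]='x' new -> keep; s[3]='h' new -> keep; s[4]='x' seen -> skip; s[5]='x' seen -> skip; s[6]='j' new -> keep; s[7]='x' seen -> skip
Result: cxhj


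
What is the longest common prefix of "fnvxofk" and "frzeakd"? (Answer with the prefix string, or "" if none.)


String 1: 'fnvxofk'
String 2: 'frzeakd'
Compare position by position:
pos 0: 'f' vs 'f' match
pos 1: 'n' vs 'r' differ -> stop
Longest common prefix: "f" (length 1)


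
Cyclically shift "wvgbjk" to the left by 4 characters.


Input: 'wvgbjk', shift = 4
Operation: split at index 4 and swap parts
Front part s[0:4] = 'wvgb'
Back part s[4:] = 'jk'
Rotated = back + front = 'jk' + 'wvgb'
Result: jkwvgb


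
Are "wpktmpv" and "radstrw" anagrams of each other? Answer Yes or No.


String 1: 'wpktmpv' -> sorted: 'kmpptvw'
String 2: 'radstrw' -> sorted: 'adrrstw'
Compare sorted forms: 'kmpptvw' != 'adrrstw'
Anagram: No


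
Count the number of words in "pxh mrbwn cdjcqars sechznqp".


Input string: 'pxh mrbwn cdjcqars sechznqp'
Operation: split by spaces
Words found: 'pxh', 'mrbwn', 'cdjcqars', 'sechznqp'
Word count: 4


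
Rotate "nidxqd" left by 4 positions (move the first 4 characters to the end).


Input: 'nidxqd', shift = 4
Operation: split at index 4 and swap parts
Front part s[0:4] = 'nidx'
Back part s[4:] = 'qd'
Rotated = back + front = 'qd' + 'nidx'
Result: qdnidx


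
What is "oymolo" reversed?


Input string: 'oymolo'
Operation: reverse character order
Original order: 'o' -> 'y' -> 'm' -> 'o' -> 'l' -> 'o'
Reversed order: 'o' -> 'l' -> 'o' -> 'm' -> 'y' -> 'o'
Result: olomyo


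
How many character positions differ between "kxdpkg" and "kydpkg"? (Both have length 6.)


String 1: 'kxdpkg'
String 2: 'kydpkg'
Compare each position: pos 0: 'k'=='k', pos 1: 'x'!='y', pos 2: 'd'=='d', pos 3: 'p'=='p', pos 4: 'k'=='k', pos 5: 'g'=='g'
Differing positions: 1
Hamming distance: 1


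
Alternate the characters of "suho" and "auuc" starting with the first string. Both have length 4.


String 1: 'suho'
String 2: 'auuc'
Operation: alternate characters
Pairs: 's'+'a', 'u'+'u', 'h'+'u', 'o'+'c'
Result: sauuhuoc


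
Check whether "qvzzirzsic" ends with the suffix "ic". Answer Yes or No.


Input string: 'qvzzirzsic'
Suffix to check: 'ic'
Last 2 characters of input: 'ic'
Match: True
Result: Yes


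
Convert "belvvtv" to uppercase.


Input string: 'belvvtv'
Operation: convert each letter to uppercase
Mapping: 'b'->'B', 'e'->'E', 'l'->'L', 'v'->'V', 'v'->'V', 't'->'T', 'v'->'V'
Result: BELVVTV


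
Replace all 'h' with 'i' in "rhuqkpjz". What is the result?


Input string: 'rhuqkpjz'
Operation: replace 'h' with 'i'
Positions of 'h': 1
After replacement: riuqkpjz


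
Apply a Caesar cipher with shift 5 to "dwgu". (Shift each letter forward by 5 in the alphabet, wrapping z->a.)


Input: 'dwgu', shift = 5
Operation: for each letter, (position + 5) mod 26
Mapping: 'd'(3+5=8)->'i', 'w'(22+5=27, 27 mod 26=1)->'b', 'g'(6+5=11)->'l', 'u'(20+5=25)->'z'
Result: iblz


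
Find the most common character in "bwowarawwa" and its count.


Input: 'bwowarawwa'
Operation: tally each character
Counts: 'a':3, 'b':1, 'o':1, 'r':1, 'w':4
Maximum: 'w' appears 4 times


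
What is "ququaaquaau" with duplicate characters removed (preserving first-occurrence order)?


Input: 'ququaaquaau'
Operation: keep first occurrence of each character
Scan: s[0]='q' new -> keep; s[1]='u' new -> keep; s[2]='q' seen -> skip; s[3]='u' seen -> skip; s[4]='a' new -> keep; s[5]='a' seen -> skip; s[6]='q' seen -> skip; s[7]='u' seen -> skip; s[8]='a' seen -> skip; s[9]='a' seen -> skip; s[10]='u' seen -> skip
Result: qua


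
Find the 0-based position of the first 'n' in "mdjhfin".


Input string: 'mdjhfin'
Target: 'n'
Scanning left to right: s[0]='m', s[1]='d', s[2]='j', s[3]='h', s[4]='f', s[5]='i', s[6]='n'
First match at index: 6


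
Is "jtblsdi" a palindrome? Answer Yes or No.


Input string: 'jtblsdi'
Reversed: 'idslbtj'
Compare pairs: s[0]='j' vs s[6]='i' (mismatch), s[1]='t' vs s[5]='d' (mismatch), s[2]='b' vs s[4]='s' (mismatch)
Palindrome: No


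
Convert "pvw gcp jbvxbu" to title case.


Input string: 'pvw gcp jbvxbu'
Operation: capitalize first letter of each word
Word transformations: 'pvw'->'Pvw', 'gcp'->'Gcp', 'jbvxbu'->'Jbvxbu'
Result: Pvw Gcp Jbvxbu


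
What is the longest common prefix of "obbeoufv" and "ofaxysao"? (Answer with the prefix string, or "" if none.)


String 1: 'obbeoufv'
String 2: 'ofaxysao'
Compare position by position:
pos 0: 'o' vs 'o' match
pos 1: 'b' vs 'f' differ -> stop
Longest common prefix: "o" (length 1)


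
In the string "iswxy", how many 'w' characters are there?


Input string: 'iswxy'
Target character: 'w'
Scan each position: s[2]='w'
Matches found at indices: 2
Total: 1


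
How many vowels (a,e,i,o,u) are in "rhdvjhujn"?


Input string: 'rhdvjhujn'
Operation: count vowels (a, e, i, o, u)
Scan: s[0]='r', s[1]='h', s[2]='d', s[3]='v', s[4]='j', s[5]='h', s[6]='u' (vowel), s[7]='j', s[8]='n'
Vowels found: 1
Result: 1


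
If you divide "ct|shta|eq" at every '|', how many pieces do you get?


Input string: 'ct|shta|eq'
Delimiter: '|'
Split result: 'ct', 'shta', 'eq'
Number of parts: 3


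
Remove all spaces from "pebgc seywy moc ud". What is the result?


Input string: 'pebgc seywy moc ud'
Operation: remove all spaces
Words: 'pebgc', 'seywy', 'moc', 'ud'
Join without spaces: pebgcseywymocud


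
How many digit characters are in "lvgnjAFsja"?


Input string: 'lvgnjAFsja'
Operation: count digit characters (0-9)
Scan: 'l', 'v', 'g', 'n', 'j', 'A', 'F', 's', 'j', 'a'
Digits found: 0
Result: 0


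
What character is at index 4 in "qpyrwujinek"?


Input string: 'qpyrwujinek'
Operation: get character at index 4
Index mapping: s[0]='q', s[1]='p', s[2]='y', s[3]='r', s[4]='w'
Result: 'w'


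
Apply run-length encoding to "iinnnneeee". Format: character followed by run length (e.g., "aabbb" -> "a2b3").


Input: 'iinnnneeee'
Operation: identify consecutive runs
Runs: 'ii' -> i2, 'nnnn' -> n4, 'eeee' -> e4
Encoded: i2n4e4


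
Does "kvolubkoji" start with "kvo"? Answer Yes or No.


Input string: 'kvolubkoji'
Prefix to check: 'kvo'
First 3 characters of input: 'kvo'
Match: True
Result: Yes


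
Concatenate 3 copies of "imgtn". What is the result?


Input string: 'imgtn'
Operation: repeat 3 times
Concatenation: 'imgtn' + 'imgtn' + 'imgtn'
Result: imgtnimgtnimgtn


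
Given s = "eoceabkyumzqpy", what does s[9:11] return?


Input string: 'eoceabkyumzqpy'
Operation: slice [9:11]
Extract characters: s[9]='m', s[10]='z'
Result: mz


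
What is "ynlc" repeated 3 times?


Input string: 'ynlc'
Operation: repeat 3 times
Concatenation: 'ynlc' + 'ynlc' + 'ynlc'
Result: ynlcynlcynlc


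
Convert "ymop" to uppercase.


Input string: 'ymop'
Operation: convert each letter to uppercase
Mapping: 'y'->'Y', 'm'->'M', 'o'->'O', 'p'->'P'
Result: YMOP


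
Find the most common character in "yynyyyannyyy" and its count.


Input: 'yynyyyannyyy'
Operation: tally each character
Counts: 'a':1, 'n':3, 'y':8
Maximum: 'y' appears 8 times


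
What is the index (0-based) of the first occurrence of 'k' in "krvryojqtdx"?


Input string: 'krvryojqtdx'
Target: 'k'
Scanning left to right: s[0]='k'
First match at index: 0


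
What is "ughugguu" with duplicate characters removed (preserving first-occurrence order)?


Input: 'ughugguu'
Operation: keep first occurrence of each character
Scan: s[0]='u' new -> keep; s[1]='g' new -> keep; s[2]='h' new -> keep; s[3]='u' seen -> skip; s[4]='g' seen -> skip; s[5]='g' seen -> skip; s[6]='u' seen -> skip; s[7]='u' seen -> skip
Result: ugh


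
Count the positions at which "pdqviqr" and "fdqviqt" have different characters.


String 1: 'pdqviqr'
String 2: 'fdqviqt'
Compare each position: pos 0: 'p'!='f', pos 1: 'd'=='d', pos 2: 'q'=='q', pos 3: 'v'=='v', pos 4: 'i'=='i', pos 5: 'q'=='q', pos 6: 'r'!='t'
Differing positions: 2
Hamming distance: 2


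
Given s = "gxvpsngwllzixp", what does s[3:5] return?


Input string: 'gxvpsngwllzixp'
Operation: slice [3:5]
Extract characters: s[3]='p', s[4]='s'
Result: ps


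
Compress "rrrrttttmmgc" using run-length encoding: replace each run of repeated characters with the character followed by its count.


Input: 'rrrrttttmmgc'
Operation: identify consecutive runs
Runs: 'rrrr' -> r4, 'tttt' -> t4, 'mm' -> m2, 'g' -> g1, 'c' -> c1
Encoded: r4t4m2g1c1


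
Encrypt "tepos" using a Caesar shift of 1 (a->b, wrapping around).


Input: 'tepos', shift = 1
Operation: for each letter, (position + 1) mod 26
Mapping: 't'(19+1=20)->'u', 'e'(4+1=5)->'f', 'p'(15+1=16)->'q', 'o'(14+1=15)->'p', 's'(18+1=19)->'t'
Result: ufqpt


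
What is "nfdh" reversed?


Input string: 'nfdh'
Operation: reverse character order
Original order: 'n' -> 'f' -> 'd' -> 'h'
Reversed order: 'h' -> 'd' -> 'f' -> 'n'
Result: hdfn


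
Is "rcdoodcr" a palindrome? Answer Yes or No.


Input string: 'rcdoodcr'
Reversed: 'rcdoodcr'
Compare pairs: s[0]='r' vs s[7]='r' (match), s[1]='c' vs s[6]='c' (match), s[2]='d' vs s[5]='d' (match), s[3]='o' vs s[4]='o' (match)
Palindrome: Yes


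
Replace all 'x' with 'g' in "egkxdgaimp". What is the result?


Input string: 'egkxdgaimp'
Operation: replace 'x' with 'g'
Positions of 'x': 3
After replacement: egkgdgaimp


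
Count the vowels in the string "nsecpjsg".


Input string: 'nsecpjsg'
Operation: count vowels (a, e, i, o, u)
Scan: s[0]='n', s[1]='s', s[2]='e' (vowel), s[3]='c', s[4]='p', s[5]='j', s[6]='s', s[7]='g'
Vowels found: 1
Result: 1


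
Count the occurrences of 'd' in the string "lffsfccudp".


Input string: 'lffsfccudp'
Target character: 'd'
Scan each position: s[8]='d'
Matches found at indices: 8
Total: 1


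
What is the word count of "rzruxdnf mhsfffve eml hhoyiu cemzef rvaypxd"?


Input string: 'rzruxdnf mhsfffve eml hhoyiu cemzef rvaypxd'
Operation: split by spaces
Words found: 'rzruxdnf', 'mhsfffve', 'eml', 'hhoyiu', 'cemzef', 'rvaypxd'
Word count: 6


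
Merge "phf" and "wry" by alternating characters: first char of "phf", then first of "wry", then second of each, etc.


String 1: 'phf'
String 2: 'wry'
Operation: alternate characters
Pairs: 'p'+'w', 'h'+'r', 'f'+'y'
Result: pwhrfy


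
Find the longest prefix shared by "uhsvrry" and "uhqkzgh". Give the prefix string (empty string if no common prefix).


String 1: 'uhsvrry'
String 2: 'uhqkzgh'
Compare position by position:
pos 0: 'u' vs 'u' match
pos 1: 'h' vs 'h' match
pos 2: 's' vs 'q' differ -> stop
Longest common prefix: "uh" (length 2)


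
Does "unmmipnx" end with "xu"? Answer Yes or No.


Input string: 'unmmipnx'
Suffix to check: 'xu'
Last 2 characters of input: 'nx'
Match: False
Result: No


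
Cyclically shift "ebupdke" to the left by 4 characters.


Input: 'ebupdke', shift = 4
Operation: split at index 4 and swap parts
Front part s[0:4] = 'ebup'
Back part s[4:] = 'dke'
Rotated = back + front = 'dke' + 'ebup'
Result: dkeebup


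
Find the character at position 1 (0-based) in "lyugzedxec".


Input string: 'lyugzedxec'
Operation: get character at index 1
Index mapping: s[0]='l', s[1]='y'
Result: 'y'


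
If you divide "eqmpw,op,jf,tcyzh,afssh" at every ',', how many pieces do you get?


Input string: 'eqmpw,op,jf,tcyzh,afssh'
Delimiter: ','
Split result: 'eqmpw', 'op', 'jf', 'tcyzh', 'afssh'
Number of parts: 5


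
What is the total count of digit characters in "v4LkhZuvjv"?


Input string: 'v4LkhZuvjv'
Operation: count digit characters (0-9)
Scan: 'v', '4'(digit), 'L', 'k', 'h', 'Z', 'u', 'v', 'j', 'v'
Digits found: 1
Result: 1


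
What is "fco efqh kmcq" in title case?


Input string: 'fco efqh kmcq'
Operation: capitalize first letter of each word
Word transformations: 'fco'->'Fco', 'efqh'->'Efqh', 'kmcq'->'Kmcq'
Result: Fco Efqh Kmcq


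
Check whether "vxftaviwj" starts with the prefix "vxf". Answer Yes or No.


Input string: 'vxftaviwj'
Prefix to check: 'vxf'
First 3 characters of input: 'vxf'
Match: True
Result: Yes


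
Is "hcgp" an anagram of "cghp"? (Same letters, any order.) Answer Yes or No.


String 1: 'cghp' -> sorted: 'cghp'
String 2: 'hcgp' -> sorted: 'cghp'
Compare sorted forms: 'cghp' == 'cghp'
Anagram: Yes


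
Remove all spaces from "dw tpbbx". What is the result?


Input string: 'dw tpbbx'
Operation: remove all spaces
Words: 'dw', 'tpbbx'
Join without spaces: dwtpbbx


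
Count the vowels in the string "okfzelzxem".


Input string: 'okfzelzxem'
Operation: count vowels (a, e, i, o, u)
Scan: s[0]='o' (vowel), s[1]='k', s[2]='f', s[3]='z', s[4]='e' (vowel), s[5]='l', s[6]='z', s[7]='x', s[8]='e' (vowel), s[9]='m'
Vowels found: 3
Result: 3


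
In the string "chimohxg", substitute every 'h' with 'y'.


Input string: 'chimohxg'
Operation: replace 'h' with 'y'
Positions of 'h': 1, 5
After replacement: cyimoyxg


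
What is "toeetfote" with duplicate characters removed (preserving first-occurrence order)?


Input: 'toeetfote'
Operation: keep first occurrence of each character
Scan: s[0]='t' new -> keep; s[1]='o' new -> keep; s[2]='e' new -> keep; s[3]='e' seen -> skip; s[4]='t' seen -> skip; s[5]='f' new -> keep; s[6]='o' seen -> skip; s[7]='t' seen -> skip; s[8]='e' seen -> skip
Result: toef


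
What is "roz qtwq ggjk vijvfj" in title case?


Input string: 'roz qtwq ggjk vijvfj'
Operation: capitalize first letter of each word
Word transformations: 'roz'->'Roz', 'qtwq'->'Qtwq', 'ggjk'->'Ggjk', 'vijvfj'->'Vijvfj'
Result: Roz Qtwq Ggjk Vijvfj


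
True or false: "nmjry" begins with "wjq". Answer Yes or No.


Input string: 'nmjry'
Prefix to check: 'wjq'
First 3 characters of input: 'nmj'
Match: False
Result: No


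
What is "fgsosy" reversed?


Input string: 'fgsosy'
Operation: reverse character order
Original order: 'f' -> 'g' -> 's' -> 'o' -> 's' -> 'y'
Reversed order: 'y' -> 's' -> 'o' -> 's' -> 'g' -> 'f'
Result: ysosgf


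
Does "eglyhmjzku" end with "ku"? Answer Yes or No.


Input string: 'eglyhmjzku'
Suffix to check: 'ku'
Last 2 characters of input: 'ku'
Match: True
Result: Yes


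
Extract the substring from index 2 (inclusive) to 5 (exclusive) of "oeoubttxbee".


Input string: 'oeoubttxbee'
Operation: slice [2:5]
Extract characters: s[2]='o', s[3]='u', s[4]='b'
Result: oub


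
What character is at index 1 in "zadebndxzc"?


Input string: 'zadebndxzc'
Operation: get character at index 1
Index mapping: s[0]='z', s[1]='a'
Result: 'a'


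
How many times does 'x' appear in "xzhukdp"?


Input string: 'xzhukdp'
Target character: 'x'
Scan each position: s[0]='x'
Matches found at indices: 0
Total: 1


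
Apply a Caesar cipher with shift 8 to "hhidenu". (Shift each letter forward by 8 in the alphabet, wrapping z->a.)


Input: 'hhidenu', shift = 8
Operation: for each letter, (position + 8) mod 26
Mapping: 'h'(7+8=15)->'p', 'h'(7+8=15)->'p', 'i'(8+8=16)->'q', 'd'(3+8=11)->'l', 'e'(4+8=12)->'m', 'n'(13+8=21)->'v', 'u'(20+8=28, 28 mod 26=2)->'c'
Result: ppqlmvc


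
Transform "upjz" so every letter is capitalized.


Input string: 'upjz'
Operation: convert each letter to uppercase
Mapping: 'u'->'U', 'p'->'P', 'j'->'J', 'z'->'Z'
Result: UPJZ


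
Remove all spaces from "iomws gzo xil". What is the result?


Input string: 'iomws gzo xil'
Operation: remove all spaces
Words: 'iomws', 'gzo', 'xil'
Join without spaces: iomwsgzoxil


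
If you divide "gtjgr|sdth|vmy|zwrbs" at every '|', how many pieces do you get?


Input string: 'gtjgr|sdth|vmy|zwrbs'
Delimiter: '|'
Split result: 'gtjgr', 'sdth', 'vmy', 'zwrbs'
Number of parts: 4


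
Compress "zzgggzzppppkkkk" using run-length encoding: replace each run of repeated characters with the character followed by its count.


Input: 'zzgggzzppppkkkk'
Operation: identify consecutive runs
Runs: 'zz' -> z2, 'ggg' -> g3, 'zz' -> z2, 'pppp' -> p4, 'kkkk' -> k4
Encoded: z2g3z2p4k4


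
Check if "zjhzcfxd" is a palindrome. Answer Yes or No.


Input string: 'zjhzcfxd'
Reversed: 'dxfczhjz'
Compare pairs: s[0]='z' vs s[7]='d' (mismatch), s[1]='j' vs s[6]='x' (mismatch), s[2]='h' vs s[5]='f' (mismatch), s[3]='z' vs s[4]='c' (mismatch)
Palindrome: No


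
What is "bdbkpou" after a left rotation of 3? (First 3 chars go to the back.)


Input: 'bdbkpou', shift = 3
Operation: split at index 3 and swap parts
Front part s[0:3] = 'bdb'
Back part s[3:] = 'kpou'
Rotated = back + front = 'kpou' + 'bdb'
Result: kpoubdb


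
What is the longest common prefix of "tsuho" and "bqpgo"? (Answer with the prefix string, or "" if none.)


String 1: 'tsuho'
String 2: 'bqpgo'
Compare position by position:
pos 0: 't' vs 'b' differ -> stop
Longest common prefix: "" (length 0)


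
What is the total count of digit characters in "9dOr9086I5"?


Input string: '9dOr9086I5'
Operation: count digit characters (0-9)
Scan: '9'(digit), 'd', 'O', 'r', '9'(digit), '0'(digit), '8'(digit), '6'(digit), 'I', '5'(digit)
Digits found: 6
Result: 6


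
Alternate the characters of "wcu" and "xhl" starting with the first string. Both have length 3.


String 1: 'wcu'
String 2: 'xhl'
Operation: alternate characters
Pairs: 'w'+'x', 'c'+'h', 'u'+'l'
Result: wxchul


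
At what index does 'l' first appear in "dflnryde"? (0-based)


Input string: 'dflnryde'
Target: 'l'
Scanning left to right: s[0]='d', s[1]='f', s[2]='l'
First match at index: 2


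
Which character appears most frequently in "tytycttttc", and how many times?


Input: 'tytycttttc'
Operation: tally each character
Counts: 'c':2, 't':6, 'y':2
Maximum: 't' appears 6 times


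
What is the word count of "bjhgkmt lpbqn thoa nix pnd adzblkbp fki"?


Input string: 'bjhgkmt lpbqn thoa nix pnd adzblkbp fki'
Operation: split by spaces
Words found: 'bjhgkmt', 'lpbqn', 'thoa', 'nix', 'pnd', 'adzblkbp', 'fki'
Word count: 7


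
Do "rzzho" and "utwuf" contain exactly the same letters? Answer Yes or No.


String 1: 'rzzho' -> sorted: 'horzz'
String 2: 'utwuf' -> sorted: 'ftuuw'
Compare sorted forms: 'horzz' != 'ftuuw'
Anagram: No


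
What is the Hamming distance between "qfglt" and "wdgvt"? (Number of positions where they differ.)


String 1: 'qfglt'
String 2: 'wdgvt'
Compare each position: pos 0: 'q'!='w', pos 1: 'f'!='d', pos 2: 'g'=='g', pos 3: 'l'!='v', pos 4: 't'=='t'
Differing positions: 3
Hamming distance: 3


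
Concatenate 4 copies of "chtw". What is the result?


Input string: 'chtw'
Operation: repeat 4 times
Concatenation: 'chtw' + 'chtw' + 'chtw' + 'chtw'
Result: chtwchtwchtwchtw


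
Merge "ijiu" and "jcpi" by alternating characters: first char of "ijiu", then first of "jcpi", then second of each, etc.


String 1: 'ijiu'
String 2: 'jcpi'
Operation: alternate characters
Pairs: 'i'+'j', 'j'+'c', 'i'+'p', 'u'+'i'
Result: ijjcipui


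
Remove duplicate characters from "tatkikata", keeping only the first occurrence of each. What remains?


Input: 'tatkikata'
Operation: keep first occurrence of each character
Scan: s[0]='t' new -> keep; s[1]='a' new -> keep; s[2]='t' seen -> skip; s[3]='k' new -> keep; s[4]='i' new -> keep; s[5]='k' seen -> skip; s[6]='a' seen -> skip; s[7]='t' seen -> skip; s[8]='a' seen -> skip
Result: taki


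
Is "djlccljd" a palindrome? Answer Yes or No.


Input string: 'djlccljd'
Reversed: 'djlccljd'
Compare pairs: s[0]='d' vs s[7]='d' (match), s[1]='j' vs s[6]='j' (match), s[2]='l' vs s[5]='l' (match), s[3]='c' vs s[4]='c' (match)
Palindrome: Yes


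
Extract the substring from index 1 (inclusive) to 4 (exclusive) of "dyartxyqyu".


Input string: 'dyartxyqyu'
Operation: slice [1:4]
Extract characters: s[1]='y', s[2]='a', s[3]='r'
Result: yar


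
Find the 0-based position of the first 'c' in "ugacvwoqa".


Input string: 'ugacvwoqa'
Target: 'c'
Scanning left to right: s[0]='u', s[1]='g', s[2]='a', s[3]='c'
First match at index: 3


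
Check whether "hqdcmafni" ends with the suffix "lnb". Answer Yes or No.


Input string: 'hqdcmafni'
Suffix to check: 'lnb'
Last 3 characters of input: 'fni'
Match: False
Result: No


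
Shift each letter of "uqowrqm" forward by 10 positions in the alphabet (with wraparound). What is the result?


Input: 'uqowrqm', shift = 10
Operation: for each letter, (position + 10) mod 26
Mapping: 'u'(20+10=30, 30 mod 26=4)->'e', 'q'(16+10=26, 26 mod 26=0)->'a', 'o'(14+10=24)->'y', 'w'(22+10=32, 32 mod 26=6)->'g', 'r'(17+10=27, 27 mod 26=1)->'b', 'q'(16+10=26, 26 mod 26=0)->'a', 'm'(12+10=22)->'w'
Result: eaygbaw


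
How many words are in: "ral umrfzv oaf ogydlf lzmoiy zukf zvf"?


Input string: 'ral umrfzv oaf ogydlf lzmoiy zukf zvf'
Operation: split by spaces
Words found: 'ral', 'umrfzv', 'oaf', 'ogydlf', 'lzmoiy', 'zukf', 'zvf'
Word count: 7


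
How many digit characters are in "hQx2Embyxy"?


Input string: 'hQx2Embyxy'
Operation: count digit characters (0-9)
Scan: 'h', 'Q', 'x', '2'(digit), 'E', 'm', 'b', 'y', 'x', 'y'
Digits found: 1
Result: 1


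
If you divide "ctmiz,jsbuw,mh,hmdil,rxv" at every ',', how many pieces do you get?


Input string: 'ctmiz,jsbuw,mh,hmdil,rxv'
Delimiter: ','
Split result: 'ctmiz', 'jsbuw', 'mh', 'hmdil', 'rxv'
Number of parts: 5


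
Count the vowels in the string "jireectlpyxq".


Input string: 'jireectlpyxq'
Operation: count vowels (a, e, i, o, u)
Scan: s[0]='j', s[1]='i' (vowel), s[2]='r', s[3]='e' (vowel), s[4]='e' (vowel), s[5]='c', s[6]='t', s[7]='l', s[8]='p', s[9]='y', s[10]='x', s[11]='q'
Vowels found: 3
Result: 3


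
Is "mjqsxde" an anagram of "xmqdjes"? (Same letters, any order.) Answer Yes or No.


String 1: 'xmqdjes' -> sorted: 'dejmqsx'
String 2: 'mjqsxde' -> sorted: 'dejmqsx'
Compare sorted forms: 'dejmqsx' == 'dejmqsx'
Anagram: Yes


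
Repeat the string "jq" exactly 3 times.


Input string: 'jq'
Operation: repeat 3 times
Concatenation: 'jq' + 'jq' + 'jq'
Result: jqjqjq


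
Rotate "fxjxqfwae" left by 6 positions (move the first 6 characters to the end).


Input: 'fxjxqfwae', shift = 6
Operation: split at index 6 and swap parts
Front part s[0:6] = 'fxjxqf'
Back part s[6:] = 'wae'
Rotated = back + front = 'wae' + 'fxjxqf'
Result: waefxjxqf


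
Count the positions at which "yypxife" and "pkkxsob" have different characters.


String 1: 'yypxife'
String 2: 'pkkxsob'
Compare each position: pos 0: 'y'!='p', pos 1: 'y'!='k', pos 2: 'p'!='k', pos 3: 'x'=='x', pos 4: 'i'!='s', pos 5: 'f'!='o', pos 6: 'e'!='b'
Differing positions: 6
Hamming distance: 6


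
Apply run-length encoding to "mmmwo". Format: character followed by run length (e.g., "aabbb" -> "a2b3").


Input: 'mmmwo'
Operation: identify consecutive runs
Runs: 'mmm' -> m3, 'w' -> w1, 'o' -> o1
Encoded: m3w1o1


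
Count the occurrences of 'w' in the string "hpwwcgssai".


Input string: 'hpwwcgssai'
Target character: 'w'
Scan each position: s[2]='w', s[3]='w'
Matches found at indices: 2, 3
Total: 2


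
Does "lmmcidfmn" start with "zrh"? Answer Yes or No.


Input string: 'lmmcidfmn'
Prefix to check: 'zrh'
First 3 characters of input: 'lmm'
Match: False
Result: No


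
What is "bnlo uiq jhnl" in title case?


Input string: 'bnlo uiq jhnl'
Operation: capitalize first letter of each word
Word transformations: 'bnlo'->'Bnlo', 'uiq'->'Uiq', 'jhnl'->'Jhnl'
Result: Bnlo Uiq Jhnl


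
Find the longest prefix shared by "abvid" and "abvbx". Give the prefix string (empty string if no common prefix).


String 1: 'abvid'
String 2: 'abvbx'
Compare position by position:
pos 0: 'a' vs 'a' match
pos 1: 'b' vs 'b' match
pos 2: 'v' vs 'v' match
pos 3: 'i' vs 'b' differ -> stop
Longest common prefix: "abv" (length 3)


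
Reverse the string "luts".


Input string: 'luts'
Operation: reverse character order
Original order: 'l' -> 'u' -> 't' -> 's'
Reversed order: 's' -> 't' -> 'u' -> 'l'
Result: stul


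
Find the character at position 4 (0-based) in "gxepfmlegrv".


Input string: 'gxepfmlegrv'
Operation: get character at index 4
Index mapping: s[0]='g', s[1]='x', s[2]='e', s[3]='p', s[4]='f'
Result: 'f'


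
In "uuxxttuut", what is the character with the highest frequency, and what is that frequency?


Input: 'uuxxttuut'
Operation: tally each character
Counts: 't':3, 'u':4, 'x':2
Maximum: 'u' appears 4 times


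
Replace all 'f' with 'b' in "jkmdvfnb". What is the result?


Input string: 'jkmdvfnb'
Operation: replace 'f' with 'b'
Positions of 'f': 5
After replacement: jkmdvbnb


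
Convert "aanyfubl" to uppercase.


Input string: 'aanyfubl'
Operation: convert each letter to uppercase
Mapping: 'a'->'A', 'a'->'A', 'n'->'N', 'y'->'Y', 'f'->'F', 'u'->'U', 'b'->'B', 'l'->'L'
Result: AANYFUBL


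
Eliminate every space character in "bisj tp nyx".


Input string: 'bisj tp nyx'
Operation: remove all spaces
Words: 'bisj', 'tp', 'nyx'
Join without spaces: bisjtpnyx


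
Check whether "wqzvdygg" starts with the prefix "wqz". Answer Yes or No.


Input string: 'wqzvdygg'
Prefix to check: 'wqz'
First 3 characters of input: 'wqz'
Match: True
Result: Yes


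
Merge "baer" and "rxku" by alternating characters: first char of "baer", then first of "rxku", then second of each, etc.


String 1: 'baer'
String 2: 'rxku'
Operation: alternate characters
Pairs: 'b'+'r', 'a'+'x', 'e'+'k', 'r'+'u'
Result: braxekru


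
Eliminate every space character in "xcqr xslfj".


Input string: 'xcqr xslfj'
Operation: remove all spaces
Words: 'xcqr', 'xslfj'
Join without spaces: xcqrxslfj


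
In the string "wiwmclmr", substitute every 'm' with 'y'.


Input string: 'wiwmclmr'
Operation: replace 'm' with 'y'
Positions of 'm': 3, 6
After replacement: wiwyclyr


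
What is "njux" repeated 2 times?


Input string: 'njux'
Operation: repeat 2 times
Concatenation: 'njux' + 'njux'
Result: njuxnjux


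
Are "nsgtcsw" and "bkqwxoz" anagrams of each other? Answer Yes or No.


String 1: 'nsgtcsw' -> sorted: 'cgnsstw'
String 2: 'bkqwxoz' -> sorted: 'bkoqwxz'
Compare sorted forms: 'cgnsstw' != 'bkoqwxz'
Anagram: No


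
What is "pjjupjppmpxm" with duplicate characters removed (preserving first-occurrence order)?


Input: 'pjjupjppmpxm'
Operation: keep first occurrence of each character
Scan: s[0]='p' new -> keep; s[1]='j' new -> keep; s[2]='j' seen -> skip; s[3]='u' new -> keep; s[4]='p' seen -> skip; s[5]='j' seen -> skip; s[6]='p' seen -> skip; s[7]='p' seen -> skip; s[8]='m' new -> keep; s[9]='p' seen -> skip; s[10]='x' new -> keep; s[11]='m' seen -> skip
Result: pjumx


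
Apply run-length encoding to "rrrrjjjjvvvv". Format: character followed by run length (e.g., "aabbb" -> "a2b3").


Input: 'rrrrjjjjvvvv'
Operation: identify consecutive runs
Runs: 'rrrr' -> r4, 'jjjj' -> j4, 'vvvv' -> v4
Encoded: r4j4v4


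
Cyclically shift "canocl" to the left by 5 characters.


Input: 'canocl', shift = 5
Operation: split at index 5 and swap parts
Front part s[0:5] = 'canoc'
Back part s[5:] = 'l'
Rotated = back + front = 'l' + 'canoc'
Result: lcanoc


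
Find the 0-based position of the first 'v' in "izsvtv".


Input string: 'izsvtv'
Target: 'v'
Scanning left to right: s[0]='i', s[1]='z', s[2]='s', s[3]='v'
First match at index: 3


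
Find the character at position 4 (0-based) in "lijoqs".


Input string: 'lijoqs'
Operation: get character at index 4
Index mapping: s[0]='l', s[1]='i', s[2]='j', s[3]='o', s[4]='q'
Result: 'q'


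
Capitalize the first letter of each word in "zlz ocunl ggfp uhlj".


Input string: 'zlz ocunl ggfp uhlj'
Operation: capitalize first letter of each word
Word transformations: 'zlz'->'Zlz', 'ocunl'->'Ocunl', 'ggfp'->'Ggfp', 'uhlj'->'Uhlj'
Result: Zlz Ocunl Ggfp Uhlj


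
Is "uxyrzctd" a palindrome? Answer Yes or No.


Input string: 'uxyrzctd'
Reversed: 'dtczryxu'
Compare pairs: s[0]='u' vs s[7]='d' (mismatch), s[1]='x' vs s[6]='t' (mismatch), s[2]='y' vs s[5]='c' (mismatch), s[3]='r' vs s[4]='z' (mismatch)
Palindrome: No


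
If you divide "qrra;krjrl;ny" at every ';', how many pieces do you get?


Input string: 'qrra;krjrl;ny'
Delimiter: ';'
Split result: 'qrra', 'krjrl', 'ny'
Number of parts: 3


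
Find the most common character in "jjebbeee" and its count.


Input: 'jjebbeee'
Operation: tally each character
Counts: 'b':2, 'e':4, 'j':2
Maximum: 'e' appears 4 times


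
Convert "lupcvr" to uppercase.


Input string: 'lupcvr'
Operation: convert each letter to uppercase
Mapping: 'l'->'L', 'u'->'U', 'p'->'P', 'c'->'C', 'v'->'V', 'r'->'R'
Result: LUPCVR


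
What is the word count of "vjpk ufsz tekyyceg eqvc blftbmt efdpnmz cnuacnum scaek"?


Input string: 'vjpk ufsz tekyyceg eqvc blftbmt efdpnmz cnuacnum scaek'
Operation: split by spaces
Words found: 'vjpk', 'ufsz', 'tekyyceg', 'eqvc', 'blftbmt', 'efdpnmz', 'cnuacnum', 'scaek'
Word count: 8


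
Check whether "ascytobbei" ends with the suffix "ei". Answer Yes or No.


Input string: 'ascytobbei'
Suffix to check: 'ei'
Last 2 characters of input: 'ei'
Match: True
Result: Yes


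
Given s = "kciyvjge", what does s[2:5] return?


Input string: 'kciyvjge'
Operation: slice [2:5]
Extract characters: s[2]='i', s[3]='y', s[4]='v'
Result: iyv


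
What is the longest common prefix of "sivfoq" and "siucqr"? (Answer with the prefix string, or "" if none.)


String 1: 'sivfoq'
String 2: 'siucqr'
Compare position by position:
pos 0: 's' vs 's' match
pos 1: 'i' vs 'i' match
pos 2: 'v' vs 'u' differ -> stop
Longest common prefix: "si" (length 2)


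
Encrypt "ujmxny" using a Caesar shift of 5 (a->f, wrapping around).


Input: 'ujmxny', shift = 5
Operation: for each letter, (position + 5) mod 26
Mapping: 'u'(20+5=25)->'z', 'j'(9+5=14)->'o', 'm'(12+5=17)->'r', 'x'(23+5=28, 28 mod 26=2)->'c', 'n'(13+5=18)->'s', 'y'(24+5=29, 29 mod 26=3)->'d'
Result: zorcsd


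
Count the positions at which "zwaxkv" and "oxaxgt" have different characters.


String 1: 'zwaxkv'
String 2: 'oxaxgt'
Compare each position: pos 0: 'z'!='o', pos 1: 'w'!='x', pos 2: 'a'=='a', pos 3: 'x'=='x', pos 4: 'k'!='g', pos 5: 'v'!='t'
Differing positions: 4
Hamming distance: 4


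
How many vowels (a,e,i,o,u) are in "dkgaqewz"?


Input string: 'dkgaqewz'
Operation: count vowels (a, e, i, o, u)
Scan: s[0]='d', s[1]='k', s[2]='g', s[3]='a' (vowel), s[4]='q', s[5]='e' (vowel), s[6]='w', s[7]='z'
Vowels found: 2
Result: 2


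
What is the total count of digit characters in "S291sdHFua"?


Input string: 'S291sdHFua'
Operation: count digit characters (0-9)
Scan: 'S', '2'(digit), '9'(digit), '1'(digit), 's', 'd', 'H', 'F', 'u', 'a'
Digits found: 3
Result: 3


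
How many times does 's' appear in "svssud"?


Input string: 'svssud'
Target character: 's'
Scan each position: s[0]='s', s[2]='s', s[3]='s'
Matches found at indices: 0, 2, 3
Total: 3


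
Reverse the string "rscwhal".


Input string: 'rscwhal'
Operation: reverse character order
Original order: 'r' -> 's' -> 'c' -> 'w' -> 'h' -> 'a' -> 'l'
Reversed order: 'l' -> 'a' -> 'h' -> 'w' -> 'c' -> 's' -> 'r'
Result: lahwcsr


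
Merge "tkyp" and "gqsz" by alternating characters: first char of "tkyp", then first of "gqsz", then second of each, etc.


String 1: 'tkyp'
String 2: 'gqsz'
Operation: alternate characters
Pairs: 't'+'g', 'k'+'q', 'y'+'s', 'p'+'z'
Result: tgkqyspz


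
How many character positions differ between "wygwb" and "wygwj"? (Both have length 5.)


String 1: 'wygwb'
String 2: 'wygwj'
Compare each position: pos 0: 'w'=='w', pos 1: 'y'=='y', pos 2: 'g'=='g', pos 3: 'w'=='w', pos 4: 'b'!='j'
Differing positions: 1
Hamming distance: 1


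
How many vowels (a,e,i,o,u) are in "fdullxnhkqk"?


Input string: 'fdullxnhkqk'
Operation: count vowels (a, e, i, o, u)
Scan: s[0]='f', s[1]='d', s[2]='u' (vowel), s[3]='l', s[4]='l', s[5]='x', s[6]='n', s[7]='h', s[8]='k', s[9]='q', s[10]='k'
Vowels found: 1
Result: 1
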